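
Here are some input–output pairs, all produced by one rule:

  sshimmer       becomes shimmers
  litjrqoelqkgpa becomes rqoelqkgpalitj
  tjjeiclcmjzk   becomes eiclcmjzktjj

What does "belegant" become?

Rule — swap the front and back halves of the string, then move the last 3 characters to the front (rotate right by 3).
Applying that to "belegant" gives "elegantb".

elegantb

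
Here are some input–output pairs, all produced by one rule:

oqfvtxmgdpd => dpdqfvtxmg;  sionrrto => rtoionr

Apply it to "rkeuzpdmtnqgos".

The pattern: delete the first character, then move the last 3 characters to the front (rotate right by 3).
For "rkeuzpdmtnqgos" the result is "goskeuzpdmtnq".

goskeuzpdmtnq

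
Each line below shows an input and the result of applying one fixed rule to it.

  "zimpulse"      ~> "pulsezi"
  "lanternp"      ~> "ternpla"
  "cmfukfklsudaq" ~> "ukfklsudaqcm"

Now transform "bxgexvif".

The pattern: move the first 3 characters to the end (rotate left by 3), then delete the last character.
Starting from "bxgexvif": after the first operation, "exvifbxg"; after the second, "exvifbx".

exvifbx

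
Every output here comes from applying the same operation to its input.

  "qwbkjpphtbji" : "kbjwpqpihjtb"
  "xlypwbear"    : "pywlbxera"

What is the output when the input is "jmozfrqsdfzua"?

zofmrjqasudzf

Each output is the input with this applied: move the first 3 characters to the end (rotate left by 3), then take characters alternately from the front and the back (1st, last, 2nd, 2nd-last, ...).
Applying that to "jmozfrqsdfzua" gives "zofmrjqasudzf".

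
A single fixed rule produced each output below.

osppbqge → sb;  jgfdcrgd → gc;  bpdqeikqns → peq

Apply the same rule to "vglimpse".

gm

The rule is to move the last character to the front, then keep one character in every 3, starting at position 3 (positions 3rd, 6th, 9th, ...).
Starting from "vglimpse": after the first operation, "evglimps"; after the second, "gm".
(Check on "osppbqge": → "eosppbqg" → "sb" ✓)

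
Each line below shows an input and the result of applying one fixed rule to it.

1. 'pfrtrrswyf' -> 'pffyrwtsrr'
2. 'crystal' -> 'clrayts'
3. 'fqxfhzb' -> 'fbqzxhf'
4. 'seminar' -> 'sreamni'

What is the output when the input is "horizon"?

Looking at the pairs, the operation is to take characters alternately from the front and the back (1st, last, 2nd, 2nd-last, ...).
On "horizon" that produces "hnoorzi".

hnoorzi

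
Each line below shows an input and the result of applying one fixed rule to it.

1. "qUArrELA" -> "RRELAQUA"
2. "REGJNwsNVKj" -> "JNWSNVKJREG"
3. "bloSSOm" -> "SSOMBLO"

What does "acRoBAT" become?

What's happening: move the first 3 characters to the end (rotate left by 3), then convert every letter to uppercase.
Applying both steps to "acRoBAT": "oBATacR", then "OBATACR".

OBATACR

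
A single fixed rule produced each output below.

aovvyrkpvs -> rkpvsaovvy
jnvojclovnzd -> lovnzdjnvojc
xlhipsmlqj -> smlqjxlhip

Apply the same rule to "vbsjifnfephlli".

What's happening: swap the front and back halves of the string.
For "vbsjifnfephlli" the result is "fephllivbsjifn".

fephllivbsjifn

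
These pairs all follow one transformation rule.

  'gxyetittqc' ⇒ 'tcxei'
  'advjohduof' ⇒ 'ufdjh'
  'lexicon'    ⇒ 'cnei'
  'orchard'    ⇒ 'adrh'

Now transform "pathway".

The transformation: move the last 3 characters to the front (rotate right by 3), then keep every other character starting from the first (positions 1st, 3rd, 5th, ...).
For "pathway", step one produces "waypath"; step two turns that into "wyah".
(Check on "lexicon": → "conlexi" → "cnei" ✓)

wyah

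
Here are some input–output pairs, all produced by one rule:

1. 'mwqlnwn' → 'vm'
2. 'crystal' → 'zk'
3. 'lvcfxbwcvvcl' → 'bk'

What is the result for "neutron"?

The rule is to shift every letter 1 place backward in the alphabet (wrapping around), then keep only the last 2 characters.
Applying both steps to "neutron": "mdtsqnm", then "nm".

nm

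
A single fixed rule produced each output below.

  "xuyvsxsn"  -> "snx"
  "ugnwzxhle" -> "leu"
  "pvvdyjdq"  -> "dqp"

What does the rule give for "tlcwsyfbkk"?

kkt

The transformation: move the first character to the end, then keep only the last 3 characters.
Applying both steps to "tlcwsyfbkk": "lcwsyfbkkt", then "kkt".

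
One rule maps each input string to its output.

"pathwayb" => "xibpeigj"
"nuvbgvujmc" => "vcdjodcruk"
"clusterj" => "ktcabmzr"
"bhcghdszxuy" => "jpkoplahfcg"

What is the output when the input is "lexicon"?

Rule — shift every letter 8 places forward in the alphabet (wrapping around).
Doing the same to "lexicon": "tmfqkwv".

tmfqkwv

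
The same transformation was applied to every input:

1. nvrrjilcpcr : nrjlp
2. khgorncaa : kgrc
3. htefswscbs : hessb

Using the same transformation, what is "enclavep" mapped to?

Rule — swap each adjacent pair of characters (1↔2, 3↔4, ...), then keep every other character starting from the second (positions 2nd, 4th, 6th, ...).
Applying both steps to "enclavep": "nelcvape", then "ecae".

ecae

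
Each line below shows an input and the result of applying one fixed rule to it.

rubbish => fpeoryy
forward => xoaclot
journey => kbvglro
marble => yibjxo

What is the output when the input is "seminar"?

kxopbjf

Each output is the input with this applied: move the last 3 characters to the front (rotate right by 3), then shift every letter 3 places backward in the alphabet (wrapping around).
Working it through for "seminar": intermediate "narsemi", final "kxopbjf".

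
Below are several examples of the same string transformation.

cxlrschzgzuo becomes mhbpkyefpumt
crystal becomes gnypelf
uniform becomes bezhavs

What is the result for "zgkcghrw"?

The pattern: shift every letter 13 places forward in the alphabet (wrapping around) — i.e. ROT13, then move the last 3 characters to the front (rotate right by 3).
"zgkcghrw" → "mtxptuej" → "uejmtxpt".
(Check on "crystal": → "pelfgny" → "gnypelf" ✓)

uejmtxpt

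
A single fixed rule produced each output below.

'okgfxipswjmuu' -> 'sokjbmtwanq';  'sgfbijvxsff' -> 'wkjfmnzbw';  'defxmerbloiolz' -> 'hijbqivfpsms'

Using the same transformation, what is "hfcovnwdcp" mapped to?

ljgszrah

The transformation: shift every letter 4 places forward in the alphabet (wrapping around), then delete the last 2 characters.
Working it through for "hfcovnwdcp": intermediate "ljgszrahgt", final "ljgszrah".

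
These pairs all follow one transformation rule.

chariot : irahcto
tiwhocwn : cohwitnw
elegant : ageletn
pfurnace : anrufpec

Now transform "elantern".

The transformation: move the last 2 characters to the front (rotate right by 2), then reverse the string.
Applying both steps to "elantern": "rnelante", then "etnalenr".

etnalenr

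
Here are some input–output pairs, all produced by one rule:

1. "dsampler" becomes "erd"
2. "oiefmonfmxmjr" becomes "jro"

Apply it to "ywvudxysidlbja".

jay

Looking at the pairs, the operation is to move the first character to the end, then keep only the last 3 characters.
Starting from "ywvudxysidlbja": after the first operation, "wvudxysidlbjay"; after the second, "jay".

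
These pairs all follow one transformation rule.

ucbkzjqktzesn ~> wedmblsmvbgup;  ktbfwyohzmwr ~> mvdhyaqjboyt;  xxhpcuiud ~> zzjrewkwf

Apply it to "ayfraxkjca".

cahtczmlec

Each output is the input with this applied: shift every letter 2 places forward in the alphabet (wrapping around).
For "ayfraxkjca" the result is "cahtczmlec".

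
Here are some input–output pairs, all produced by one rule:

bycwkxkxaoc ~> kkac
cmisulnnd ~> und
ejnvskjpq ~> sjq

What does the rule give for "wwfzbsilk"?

bik

Each output is the input with this applied: keep every other character starting from the first (positions 1st, 3rd, 5th, ...), then delete the first 2 characters.
For "wwfzbsilk" the result is "bik".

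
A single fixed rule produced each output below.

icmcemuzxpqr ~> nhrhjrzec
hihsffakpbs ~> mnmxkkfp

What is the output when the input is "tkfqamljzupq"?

The transformation: shift every letter 5 places forward in the alphabet (wrapping around), then delete the last 3 characters.
On "tkfqamljzupq": the first step gives "ypkvfrqoezuv", and the second then gives "ypkvfrqoe".

ypkvfrqoe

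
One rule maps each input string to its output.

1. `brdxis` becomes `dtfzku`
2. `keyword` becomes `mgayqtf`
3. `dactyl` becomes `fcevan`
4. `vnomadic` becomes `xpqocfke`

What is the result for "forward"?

The pattern: shift every letter 2 places forward in the alphabet (wrapping around).
So "forward" becomes "hqtyctf".

hqtyctf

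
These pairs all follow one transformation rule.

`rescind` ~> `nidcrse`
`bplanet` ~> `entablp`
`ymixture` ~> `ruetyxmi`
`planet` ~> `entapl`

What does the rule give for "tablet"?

eltbta

Each output is the input with this applied: move the last 2 characters to the front (rotate right by 2), then take characters alternately from the front and the back (1st, last, 2nd, 2nd-last, ...).
Applying both steps to "tablet": "ettabl", then "eltbta".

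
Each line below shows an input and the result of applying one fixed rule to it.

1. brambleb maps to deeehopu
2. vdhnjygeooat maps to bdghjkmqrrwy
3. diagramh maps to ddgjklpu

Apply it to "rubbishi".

eeklluvx

The transformation: shift every letter 3 places forward in the alphabet (wrapping around), then sort the characters into alphabetical order.
"rubbishi" → "uxeelvkl" → "eeklluvx".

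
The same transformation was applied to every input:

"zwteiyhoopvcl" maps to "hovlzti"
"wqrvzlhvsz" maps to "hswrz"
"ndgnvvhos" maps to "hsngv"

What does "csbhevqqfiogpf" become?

qfopcbe

Rule — keep every other character starting from the first (positions 1st, 3rd, 5th, ...), then move the first 3 characters to the end (rotate left by 3).
Doing the same to "csbhevqqfiogpf": "qfopcbe".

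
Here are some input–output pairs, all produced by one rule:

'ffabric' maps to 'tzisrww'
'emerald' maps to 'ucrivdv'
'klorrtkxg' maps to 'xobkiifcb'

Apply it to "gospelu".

lcvgjfx

The rule is to shift every letter 9 places backward in the alphabet (wrapping around), then reverse the string.
"gospelu" → "xfjgvcl" → "lcvgjfx".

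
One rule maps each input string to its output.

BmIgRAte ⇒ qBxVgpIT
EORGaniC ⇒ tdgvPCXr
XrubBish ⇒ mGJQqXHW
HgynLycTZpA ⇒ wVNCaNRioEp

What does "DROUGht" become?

Rule — flip the case of every letter, then shift every letter 11 places backward in the alphabet (wrapping around).
Working it through for "DROUGht": intermediate "drougHT", final "sgdjvWI".

sgdjvWI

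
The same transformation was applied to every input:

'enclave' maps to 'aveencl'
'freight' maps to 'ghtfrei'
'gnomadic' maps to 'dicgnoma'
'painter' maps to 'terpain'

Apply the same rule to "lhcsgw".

Looking at the pairs, the operation is to move the last 3 characters to the front (rotate right by 3).
So "lhcsgw" becomes "sgwlhc".

sgwlhc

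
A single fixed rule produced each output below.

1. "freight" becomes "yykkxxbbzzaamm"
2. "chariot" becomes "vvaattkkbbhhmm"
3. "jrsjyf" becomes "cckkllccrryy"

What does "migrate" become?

Each output is the input with this applied: double every character, then shift every letter 7 places backward in the alphabet (wrapping around).
"migrate" → "mmiiggrraattee" → "ffbbzzkkttmmxx".

ffbbzzkkttmmxx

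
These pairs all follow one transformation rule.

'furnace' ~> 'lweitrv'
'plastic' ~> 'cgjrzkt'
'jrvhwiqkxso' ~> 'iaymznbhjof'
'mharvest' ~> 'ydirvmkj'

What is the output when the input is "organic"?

What's happening: shift every letter 9 places backward in the alphabet (wrapping around), then swap each adjacent pair of characters (1↔2, 3↔4, ...).
Working it through for "organic": intermediate "fixrezt", final "ifrxzet".

ifrxzet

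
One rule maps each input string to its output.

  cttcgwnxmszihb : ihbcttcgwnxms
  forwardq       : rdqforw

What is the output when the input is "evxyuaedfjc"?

fjcevxyuae

The rule is to move the last 3 characters to the front (rotate right by 3), then delete the last character.
On "evxyuaedfjc" that produces "fjcevxyuae".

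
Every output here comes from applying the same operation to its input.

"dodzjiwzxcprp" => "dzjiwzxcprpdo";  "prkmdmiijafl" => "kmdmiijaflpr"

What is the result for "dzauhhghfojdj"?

auhhghfojdjdz

The rule is to move the first 2 characters to the end (rotate left by 2).
Doing the same to "dzauhhghfojdj": "auhhghfojdjdz".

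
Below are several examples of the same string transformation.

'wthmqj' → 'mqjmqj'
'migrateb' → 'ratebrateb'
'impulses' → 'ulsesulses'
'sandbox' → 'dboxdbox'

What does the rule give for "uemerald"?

Looking at the pairs, the operation is to delete the first 3 characters, then write the whole string twice.
"uemerald" → "erald" → "eralderald".
(Check on "sandbox": → "dbox" → "dboxdbox" ✓)

eralderald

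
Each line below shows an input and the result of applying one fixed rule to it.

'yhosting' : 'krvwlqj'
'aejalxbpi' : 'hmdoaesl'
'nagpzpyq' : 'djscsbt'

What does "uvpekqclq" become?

The transformation: delete the first character, then shift every letter 3 places forward in the alphabet (wrapping around).
"uvpekqclq" → "vpekqclq" → "yshntfot".

yshntfot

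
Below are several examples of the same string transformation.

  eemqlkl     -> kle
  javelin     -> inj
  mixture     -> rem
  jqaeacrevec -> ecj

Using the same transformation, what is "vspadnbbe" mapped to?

bev

Looking at the pairs, the operation is to move the last 2 characters to the front (rotate right by 2), then keep only the first 3 characters.
Starting from "vspadnbbe": after the first operation, "bevspadnb"; after the second, "bev".
(Check on "javelin": → "injavel" → "inj" ✓)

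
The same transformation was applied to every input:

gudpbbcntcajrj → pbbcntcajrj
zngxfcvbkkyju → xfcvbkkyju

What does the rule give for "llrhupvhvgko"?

Each output is the input with this applied: delete the first 3 characters.
So "llrhupvhvgko" becomes "hupvhvgko".

hupvhvgko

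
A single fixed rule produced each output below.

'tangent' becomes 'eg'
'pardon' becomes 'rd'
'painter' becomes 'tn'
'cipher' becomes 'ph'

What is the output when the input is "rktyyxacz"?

The transformation: take characters alternately from the front and the back (1st, last, 2nd, 2nd-last, ...), then keep only the last 2 characters.
Working it through for "rktyyxacz": intermediate "rzkctayxy", final "xy".

xy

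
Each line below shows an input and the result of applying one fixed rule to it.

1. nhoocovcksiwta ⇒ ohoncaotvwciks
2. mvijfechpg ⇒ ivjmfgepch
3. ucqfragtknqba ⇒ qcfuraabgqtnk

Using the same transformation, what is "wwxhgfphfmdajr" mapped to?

Rule — move the first 2 characters to the end (rotate left by 2), then take characters alternately from the front and the back (1st, last, 2nd, 2nd-last, ...).
Applying both steps to "wwxhgfphfmdajr": "xhgfphfmdajrww", then "xwhwgrfjpahdfm".

xwhwgrfjpahdfm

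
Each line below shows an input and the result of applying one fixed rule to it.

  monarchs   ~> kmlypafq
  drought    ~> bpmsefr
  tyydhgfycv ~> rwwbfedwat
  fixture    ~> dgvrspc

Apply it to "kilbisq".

The rule is to shift every letter 2 places backward in the alphabet (wrapping around).
Doing the same to "kilbisq": "igjzgqo".

igjzgqo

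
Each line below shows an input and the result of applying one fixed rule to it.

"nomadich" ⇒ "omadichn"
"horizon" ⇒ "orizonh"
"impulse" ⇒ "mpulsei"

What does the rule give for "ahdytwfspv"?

Each output is the input with this applied: move the first character to the end.
On "ahdytwfspv" that produces "hdytwfspva".

hdytwfspva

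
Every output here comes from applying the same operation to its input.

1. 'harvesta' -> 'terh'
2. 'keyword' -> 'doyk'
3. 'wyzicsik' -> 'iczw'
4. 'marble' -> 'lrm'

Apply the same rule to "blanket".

tkab

The transformation: keep every other character starting from the first (positions 1st, 3rd, 5th, ...), then reverse the string.
On "blanket": the first step gives "bakt", and the second then gives "tkab".
(Check on "wyzicsik": → "wzci" → "iczw" ✓)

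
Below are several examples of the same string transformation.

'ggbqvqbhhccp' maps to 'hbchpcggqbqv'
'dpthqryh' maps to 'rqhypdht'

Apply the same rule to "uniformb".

robmnufi

Each output is the input with this applied: swap the front and back halves of the string, then swap each adjacent pair of characters (1↔2, 3↔4, ...).
Working it through for "uniformb": intermediate "ormbunif", final "robmnufi".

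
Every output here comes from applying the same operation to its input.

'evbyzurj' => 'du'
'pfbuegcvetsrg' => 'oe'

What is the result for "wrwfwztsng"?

vq

Looking at the pairs, the operation is to shift every letter 1 place backward in the alphabet (wrapping around), then keep only the first 2 characters.
Starting from "wrwfwztsng": after the first operation, "vqvevysrmf"; after the second, "vq".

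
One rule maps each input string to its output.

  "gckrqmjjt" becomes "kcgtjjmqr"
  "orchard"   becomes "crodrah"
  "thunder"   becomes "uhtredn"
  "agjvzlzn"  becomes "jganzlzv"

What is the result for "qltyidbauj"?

tlqjuabdiy

The transformation: move the first 3 characters to the end (rotate left by 3), then reverse the string.
Applying both steps to "qltyidbauj": "yidbaujqlt", then "tlqjuabdiy".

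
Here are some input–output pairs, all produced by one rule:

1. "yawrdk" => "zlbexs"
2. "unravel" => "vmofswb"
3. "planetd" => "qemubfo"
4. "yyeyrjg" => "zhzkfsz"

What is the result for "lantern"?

Looking at the pairs, the operation is to take characters alternately from the front and the back (1st, last, 2nd, 2nd-last, ...), then shift every letter 1 place forward in the alphabet (wrapping around).
Applying both steps to "lantern": "lnarnet", then "mobsofu".

mobsofu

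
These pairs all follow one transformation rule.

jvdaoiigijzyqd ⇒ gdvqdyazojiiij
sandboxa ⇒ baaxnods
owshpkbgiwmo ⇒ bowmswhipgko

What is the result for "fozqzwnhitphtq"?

The rule is to take characters alternately from the front and the back (1st, last, 2nd, 2nd-last, ...), then swap the first and last characters.
Working it through for "fozqzwnhitphtq": intermediate "fqotzhqpztwinh", final "hqotzhqpztwinf".

hqotzhqpztwinf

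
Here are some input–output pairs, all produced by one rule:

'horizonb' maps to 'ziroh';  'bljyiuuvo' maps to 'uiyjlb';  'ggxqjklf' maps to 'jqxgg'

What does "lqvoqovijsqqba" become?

qsjivoqovql

In each case the input is transformed by: reverse the string, then delete the first 3 characters.
For "lqvoqovijsqqba", step one produces "abqqsjivoqovql"; step two turns that into "qsjivoqovql".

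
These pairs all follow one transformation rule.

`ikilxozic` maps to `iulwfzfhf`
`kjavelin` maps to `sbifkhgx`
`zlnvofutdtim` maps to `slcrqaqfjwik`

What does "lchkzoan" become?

hwlxkize

In each case the input is transformed by: move the first 3 characters to the end (rotate left by 3), then shift every letter 3 places backward in the alphabet (wrapping around).
Applying that to "lchkzoan" gives "hwlxkize".
(Check on "ikilxozic": → "lxoziciki" → "iulwfzfhf" ✓)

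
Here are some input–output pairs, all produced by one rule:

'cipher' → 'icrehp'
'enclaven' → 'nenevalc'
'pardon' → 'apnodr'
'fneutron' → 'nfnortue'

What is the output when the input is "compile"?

What's happening: move the first 2 characters to the end (rotate left by 2), then reverse the string.
"compile" → "mpileco" → "ocelipm".

ocelipm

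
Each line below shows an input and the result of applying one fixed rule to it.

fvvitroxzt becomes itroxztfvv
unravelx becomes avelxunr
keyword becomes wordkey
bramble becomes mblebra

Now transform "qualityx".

Each output is the input with this applied: move the first 3 characters to the end (rotate left by 3).
"qualityx" → "lityxqua".

lityxqua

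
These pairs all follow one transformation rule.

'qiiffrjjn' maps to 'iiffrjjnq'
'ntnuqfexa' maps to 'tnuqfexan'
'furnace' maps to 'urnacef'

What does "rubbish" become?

In each case the input is transformed by: move the first character to the end.
Applying that to "rubbish" gives "ubbishr".

ubbishr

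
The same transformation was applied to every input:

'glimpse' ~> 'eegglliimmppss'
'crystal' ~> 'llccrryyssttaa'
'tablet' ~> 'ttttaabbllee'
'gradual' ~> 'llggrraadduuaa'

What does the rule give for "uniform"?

mmuunniiffoorr

In each case the input is transformed by: move the last character to the front, then double every character.
On "uniform": the first step gives "munifor", and the second then gives "mmuunniiffoorr".
(Check on "tablet": → "ttable" → "ttttaabbllee" ✓)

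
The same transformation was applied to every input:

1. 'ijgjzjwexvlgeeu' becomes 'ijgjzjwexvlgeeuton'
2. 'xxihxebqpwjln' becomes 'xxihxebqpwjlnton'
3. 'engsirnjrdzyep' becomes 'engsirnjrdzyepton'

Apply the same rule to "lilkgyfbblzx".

The rule is to append "ton".
Doing the same to "lilkgyfbblzx": "lilkgyfbblzxton".

lilkgyfbblzxton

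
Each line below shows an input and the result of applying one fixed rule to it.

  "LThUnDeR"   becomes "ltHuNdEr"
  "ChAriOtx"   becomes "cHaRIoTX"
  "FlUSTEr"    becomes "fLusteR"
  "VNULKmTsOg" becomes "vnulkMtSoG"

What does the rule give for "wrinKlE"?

Rule — flip the case of every letter.
So "wrinKlE" becomes "WRINkLe".

WRINkLe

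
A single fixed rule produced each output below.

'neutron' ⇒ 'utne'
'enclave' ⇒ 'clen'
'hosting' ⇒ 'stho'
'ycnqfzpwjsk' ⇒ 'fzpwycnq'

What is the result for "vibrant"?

What's happening: delete the last 3 characters, then swap the front and back halves of the string.
Applying both steps to "vibrant": "vibr", then "brvi".

brvi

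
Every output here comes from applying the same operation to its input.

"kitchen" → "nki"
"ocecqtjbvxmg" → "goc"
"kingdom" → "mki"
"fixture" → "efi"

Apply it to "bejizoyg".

What's happening: move the first 2 characters to the end (rotate left by 2), then keep only the last 3 characters.
"bejizoyg" → "jizoygbe" → "gbe".

gbe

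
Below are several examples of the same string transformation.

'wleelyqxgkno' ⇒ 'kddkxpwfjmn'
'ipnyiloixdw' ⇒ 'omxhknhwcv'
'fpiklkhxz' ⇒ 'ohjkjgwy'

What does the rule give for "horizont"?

nqhynms

Looking at the pairs, the operation is to delete the first character, then shift every letter 1 place backward in the alphabet (wrapping around).
"horizont" → "orizont" → "nqhynms".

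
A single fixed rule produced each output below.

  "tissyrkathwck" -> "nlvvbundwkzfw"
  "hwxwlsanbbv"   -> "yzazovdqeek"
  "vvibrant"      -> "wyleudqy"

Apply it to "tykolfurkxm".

pbnroixunaw

In each case the input is transformed by: shift every letter 3 places forward in the alphabet (wrapping around), then swap the first and last characters.
"tykolfurkxm" → "wbnroixunap" → "pbnroixunaw".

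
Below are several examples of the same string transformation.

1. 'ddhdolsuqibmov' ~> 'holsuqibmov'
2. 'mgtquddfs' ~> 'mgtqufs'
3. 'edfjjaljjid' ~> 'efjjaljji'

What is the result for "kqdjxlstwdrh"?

kqjxlstwrh

In each case the input is transformed by: remove every "d".
So "kqdjxlstwdrh" becomes "kqjxlstwrh".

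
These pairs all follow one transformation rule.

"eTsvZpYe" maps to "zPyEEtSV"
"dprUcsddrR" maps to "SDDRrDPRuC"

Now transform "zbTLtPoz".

Looking at the pairs, the operation is to swap the front and back halves of the string, then flip the case of every letter.
Applying both steps to "zbTLtPoz": "tPozzbTL", then "TpOZZBtl".

TpOZZBtl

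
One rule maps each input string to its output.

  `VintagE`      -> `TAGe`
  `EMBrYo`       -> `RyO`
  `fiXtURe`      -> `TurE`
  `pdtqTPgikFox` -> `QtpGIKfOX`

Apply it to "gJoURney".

urNEY

Looking at the pairs, the operation is to delete the first 3 characters, then flip the case of every letter.
Working it through for "gJoURney": intermediate "URney", final "urNEY".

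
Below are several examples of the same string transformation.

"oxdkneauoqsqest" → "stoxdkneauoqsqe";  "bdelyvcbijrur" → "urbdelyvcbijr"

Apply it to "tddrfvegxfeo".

In each case the input is transformed by: move the last 2 characters to the front (rotate right by 2).
So "tddrfvegxfeo" becomes "eotddrfvegxf".

eotddrfvegxf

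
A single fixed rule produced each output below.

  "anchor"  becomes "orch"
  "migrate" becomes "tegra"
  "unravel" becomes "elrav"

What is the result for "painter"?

erint

The rule is to delete the first 2 characters, then move the last 2 characters to the front (rotate right by 2).
On "painter": the first step gives "inter", and the second then gives "erint".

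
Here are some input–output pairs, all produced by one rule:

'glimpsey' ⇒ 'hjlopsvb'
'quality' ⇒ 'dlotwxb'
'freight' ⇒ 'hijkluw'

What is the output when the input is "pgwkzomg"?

jjnprszc

In each case the input is transformed by: sort the characters into alphabetical order, then shift every letter 3 places forward in the alphabet (wrapping around).
Working it through for "pgwkzomg": intermediate "ggkmopwz", final "jjnprszc".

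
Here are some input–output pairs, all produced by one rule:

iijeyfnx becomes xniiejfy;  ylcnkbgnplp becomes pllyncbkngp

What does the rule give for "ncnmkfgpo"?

Rule — move the last 2 characters to the front (rotate right by 2), then swap each adjacent pair of characters (1↔2, 3↔4, ...).
Applying both steps to "ncnmkfgpo": "poncnmkfg", then "opcnmnfkg".

opcnmnfkg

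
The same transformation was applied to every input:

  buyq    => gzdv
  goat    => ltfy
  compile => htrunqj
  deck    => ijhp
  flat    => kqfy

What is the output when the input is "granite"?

Looking at the pairs, the operation is to shift every letter 5 places forward in the alphabet (wrapping around).
On "granite" that produces "lwfsnyj".

lwfsnyj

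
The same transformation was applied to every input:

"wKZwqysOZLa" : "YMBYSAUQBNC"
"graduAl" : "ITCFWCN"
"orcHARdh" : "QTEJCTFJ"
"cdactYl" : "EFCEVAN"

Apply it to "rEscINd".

TGUEKPF

The rule is to shift every letter 2 places forward in the alphabet (wrapping around), then convert every letter to uppercase.
Working it through for "rEscINd": intermediate "tGueKPf", final "TGUEKPF".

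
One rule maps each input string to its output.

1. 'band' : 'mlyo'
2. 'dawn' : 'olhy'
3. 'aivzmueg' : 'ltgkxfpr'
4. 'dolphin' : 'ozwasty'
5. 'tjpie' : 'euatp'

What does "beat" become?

mple

The rule is to shift every letter 11 places forward in the alphabet (wrapping around).
So "beat" becomes "mple".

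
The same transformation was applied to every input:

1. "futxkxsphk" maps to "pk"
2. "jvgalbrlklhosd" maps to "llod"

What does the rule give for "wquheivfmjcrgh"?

fjrh

What's happening: keep every other character starting from the second (positions 2nd, 4th, 6th, ...), then delete the first 3 characters.
Working it through for "wquheivfmjcrgh": intermediate "qhifjrh", final "fjrh".
(Check on "futxkxsphk": → "uxxpk" → "pk" ✓)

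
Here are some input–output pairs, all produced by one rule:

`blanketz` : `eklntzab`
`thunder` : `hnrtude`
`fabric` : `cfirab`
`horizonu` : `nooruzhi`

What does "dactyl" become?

dltyac

In each case the input is transformed by: sort the characters into alphabetical order, then move the first 2 characters to the end (rotate left by 2).
Working it through for "dactyl": intermediate "acdlty", final "dltyac".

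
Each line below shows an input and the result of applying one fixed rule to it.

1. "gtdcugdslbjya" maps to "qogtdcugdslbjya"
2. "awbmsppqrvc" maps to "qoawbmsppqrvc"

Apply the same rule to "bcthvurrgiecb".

The rule is to prepend "qo".
Doing the same to "bcthvurrgiecb": "qobcthvurrgiecb".

qobcthvurrgiecb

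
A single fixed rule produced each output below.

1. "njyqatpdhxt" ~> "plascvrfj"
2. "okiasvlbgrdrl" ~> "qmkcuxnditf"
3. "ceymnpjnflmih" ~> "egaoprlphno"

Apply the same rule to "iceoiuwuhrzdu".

kegqkwywjtb

Looking at the pairs, the operation is to shift every letter 2 places forward in the alphabet (wrapping around), then delete the last 2 characters.
"iceoiuwuhrzdu" → "kegqkwywjtbfw" → "kegqkwywjtb".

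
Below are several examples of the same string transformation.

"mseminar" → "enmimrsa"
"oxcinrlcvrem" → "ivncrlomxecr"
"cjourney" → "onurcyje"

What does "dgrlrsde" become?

rslrdegd

The rule is to take characters alternately from the front and the back (1st, last, 2nd, 2nd-last, ...), then swap the front and back halves of the string.
Working it through for "dgrlrsde": intermediate "degdrslr", final "rslrdegd".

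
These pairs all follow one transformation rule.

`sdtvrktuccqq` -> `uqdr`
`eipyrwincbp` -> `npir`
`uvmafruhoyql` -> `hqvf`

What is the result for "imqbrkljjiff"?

jfmr

What's happening: keep one character in every 3, starting at position 2 (positions 2nd, 5th, 8th, ...), then swap the front and back halves of the string.
For "imqbrkljjiff" the result is "jfmr".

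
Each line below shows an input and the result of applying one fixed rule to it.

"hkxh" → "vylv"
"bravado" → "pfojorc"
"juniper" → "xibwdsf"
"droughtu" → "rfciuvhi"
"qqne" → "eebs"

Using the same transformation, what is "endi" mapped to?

sbrw

What's happening: shift every letter 12 places backward in the alphabet (wrapping around).
"endi" → "sbrw".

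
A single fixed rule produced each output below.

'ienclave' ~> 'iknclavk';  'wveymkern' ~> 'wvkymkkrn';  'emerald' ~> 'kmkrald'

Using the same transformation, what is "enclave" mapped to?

The pattern: replace every "e" with "k".
So "enclave" becomes "knclavk".

knclavk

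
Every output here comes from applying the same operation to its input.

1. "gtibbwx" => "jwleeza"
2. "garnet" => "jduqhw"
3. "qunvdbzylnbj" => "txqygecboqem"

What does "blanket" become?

eodqnhw

In each case the input is transformed by: shift every letter 3 places forward in the alphabet (wrapping around).
Applying that to "blanket" gives "eodqnhw".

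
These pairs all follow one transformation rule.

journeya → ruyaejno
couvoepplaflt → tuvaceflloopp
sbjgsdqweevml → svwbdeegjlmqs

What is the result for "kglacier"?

klracegi

The transformation: sort the characters into alphabetical order, then move the last 3 characters to the front (rotate right by 3).
On "kglacier": the first step gives "acegiklr", and the second then gives "klracegi".
(Check on "journeya": → "aejnoruy" → "ruyaejno" ✓)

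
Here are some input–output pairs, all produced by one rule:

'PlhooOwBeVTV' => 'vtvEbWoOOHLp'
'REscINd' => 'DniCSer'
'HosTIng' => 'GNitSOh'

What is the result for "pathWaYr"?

RyAwHTAP

What's happening: flip the case of every letter, then reverse the string.
For "pathWaYr" the result is "RyAwHTAP".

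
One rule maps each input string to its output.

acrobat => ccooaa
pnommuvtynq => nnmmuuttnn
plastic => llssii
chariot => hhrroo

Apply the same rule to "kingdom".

iiggoo

Looking at the pairs, the operation is to keep every other character starting from the second (positions 2nd, 4th, 6th, ...), then double every character.
For "kingdom", step one produces "igo"; step two turns that into "iiggoo".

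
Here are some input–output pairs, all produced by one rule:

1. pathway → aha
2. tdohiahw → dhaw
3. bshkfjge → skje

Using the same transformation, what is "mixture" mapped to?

itr

What's happening: keep every other character starting from the second (positions 2nd, 4th, 6th, ...).
On "mixture" that produces "itr".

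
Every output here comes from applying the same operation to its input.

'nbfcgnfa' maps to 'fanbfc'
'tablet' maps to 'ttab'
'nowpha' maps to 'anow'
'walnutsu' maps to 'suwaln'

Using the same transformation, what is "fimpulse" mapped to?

sefimp

In each case the input is transformed by: swap the front and back halves of the string, then delete the first 2 characters.
Applying both steps to "fimpulse": "ulsefimp", then "sefimp".
(Check on "walnutsu": → "utsuwaln" → "suwaln" ✓)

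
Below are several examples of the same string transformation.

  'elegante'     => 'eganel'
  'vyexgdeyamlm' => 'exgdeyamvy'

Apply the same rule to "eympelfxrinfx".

mpelfxriney

Looking at the pairs, the operation is to delete the last 2 characters, then move the first 2 characters to the end (rotate left by 2).
For "eympelfxrinfx", step one produces "eympelfxrin"; step two turns that into "mpelfxriney".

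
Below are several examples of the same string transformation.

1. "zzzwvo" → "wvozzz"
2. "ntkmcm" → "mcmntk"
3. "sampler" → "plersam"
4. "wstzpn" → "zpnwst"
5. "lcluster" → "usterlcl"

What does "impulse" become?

Each output is the input with this applied: move the first 3 characters to the end (rotate left by 3).
For "impulse" the result is "ulseimp".

ulseimp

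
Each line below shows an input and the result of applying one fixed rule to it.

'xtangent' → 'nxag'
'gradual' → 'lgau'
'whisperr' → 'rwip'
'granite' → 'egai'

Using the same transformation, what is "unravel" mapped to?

The transformation: keep every other character starting from the first (positions 1st, 3rd, 5th, ...), then move the last character to the front.
On "unravel": the first step gives "urvl", and the second then gives "lurv".

lurv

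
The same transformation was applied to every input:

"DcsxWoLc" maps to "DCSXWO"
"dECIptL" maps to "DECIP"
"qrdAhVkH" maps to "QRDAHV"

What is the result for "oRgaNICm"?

ORGANI

In each case the input is transformed by: delete the last 2 characters, then convert every letter to uppercase.
Working it through for "oRgaNICm": intermediate "oRgaNI", final "ORGANI".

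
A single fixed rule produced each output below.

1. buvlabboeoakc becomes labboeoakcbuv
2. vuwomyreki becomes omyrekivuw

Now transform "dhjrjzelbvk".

What's happening: move the first 3 characters to the end (rotate left by 3).
So "dhjrjzelbvk" becomes "rjzelbvkdhj".

rjzelbvkdhj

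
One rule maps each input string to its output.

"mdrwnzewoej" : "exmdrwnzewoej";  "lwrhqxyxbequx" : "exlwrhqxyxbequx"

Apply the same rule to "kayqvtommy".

exkayqvtommy

Rule — prepend "ex".
On "kayqvtommy" that produces "exkayqvtommy".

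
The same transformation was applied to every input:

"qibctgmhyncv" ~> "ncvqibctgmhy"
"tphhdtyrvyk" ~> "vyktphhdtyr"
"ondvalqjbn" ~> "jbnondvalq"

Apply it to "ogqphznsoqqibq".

Rule — move the last 3 characters to the front (rotate right by 3).
So "ogqphznsoqqibq" becomes "ibqogqphznsoqq".

ibqogqphznsoqq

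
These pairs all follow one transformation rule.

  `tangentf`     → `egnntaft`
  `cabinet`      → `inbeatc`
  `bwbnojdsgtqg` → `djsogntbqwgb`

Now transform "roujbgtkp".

bgjtukopr

The pattern: take characters alternately from the front and the back (1st, last, 2nd, 2nd-last, ...), then reverse the string.
Starting from "roujbgtkp": after the first operation, "rpokutjgb"; after the second, "bgjtukopr".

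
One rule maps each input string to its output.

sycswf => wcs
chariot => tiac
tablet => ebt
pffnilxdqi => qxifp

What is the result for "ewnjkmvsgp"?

gvkne

The transformation: keep every other character starting from the first (positions 1st, 3rd, 5th, ...), then reverse the string.
Working it through for "ewnjkmvsgp": intermediate "enkvg", final "gvkne".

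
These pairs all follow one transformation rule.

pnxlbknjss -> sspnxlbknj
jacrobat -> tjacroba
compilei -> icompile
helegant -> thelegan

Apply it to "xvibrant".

The pattern: move the first 3 characters to the end (rotate left by 3), then swap the front and back halves of the string.
Starting from "xvibrant": after the first operation, "brantxvi"; after the second, "txvibran".

txvibran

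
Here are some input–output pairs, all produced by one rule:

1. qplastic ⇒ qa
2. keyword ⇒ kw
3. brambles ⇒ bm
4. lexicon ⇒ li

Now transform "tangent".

The pattern: move the last 2 characters to the front (rotate right by 2), then keep one character in every 3, starting at position 3 (positions 3rd, 6th, 9th, ...).
Working it through for "tangent": intermediate "nttange", final "tg".

tg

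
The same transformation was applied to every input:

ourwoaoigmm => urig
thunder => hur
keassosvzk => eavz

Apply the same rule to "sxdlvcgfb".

xdf

Rule — swap each adjacent pair of characters (1↔2, 3↔4, ...), then keep one character in every 3, starting at position 1 (positions 1st, 4th, 7th, ...).
For "sxdlvcgfb", step one produces "xsldcvfgb"; step two turns that into "xdf".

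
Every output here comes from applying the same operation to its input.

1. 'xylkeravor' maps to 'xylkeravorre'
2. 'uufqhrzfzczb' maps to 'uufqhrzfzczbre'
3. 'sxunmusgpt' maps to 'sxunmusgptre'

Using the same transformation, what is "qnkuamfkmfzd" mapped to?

Rule — append "re".
Applying that to "qnkuamfkmfzd" gives "qnkuamfkmfzdre".

qnkuamfkmfzdre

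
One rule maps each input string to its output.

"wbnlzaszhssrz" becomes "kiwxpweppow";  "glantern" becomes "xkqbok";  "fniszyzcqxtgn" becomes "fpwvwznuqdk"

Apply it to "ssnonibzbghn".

The pattern: shift every letter 3 places backward in the alphabet (wrapping around), then delete the first 2 characters.
Working it through for "ssnonibzbghn": intermediate "ppklkfywydek", final "klkfywydek".

klkfywydek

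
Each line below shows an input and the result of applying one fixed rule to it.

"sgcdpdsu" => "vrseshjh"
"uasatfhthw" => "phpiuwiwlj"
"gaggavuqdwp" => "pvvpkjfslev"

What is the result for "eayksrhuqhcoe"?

pnzhgwjfwrdtt

Rule — shift every letter 11 places backward in the alphabet (wrapping around), then move the first character to the end.
Applying both steps to "eayksrhuqhcoe": "tpnzhgwjfwrdt", then "pnzhgwjfwrdtt".
(Check on "uasatfhthw": → "jphpiuwiwl" → "phpiuwiwlj" ✓)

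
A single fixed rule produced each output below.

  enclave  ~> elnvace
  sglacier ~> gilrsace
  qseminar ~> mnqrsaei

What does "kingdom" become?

kmnodgi

Looking at the pairs, the operation is to sort the characters into alphabetical order, then move the first 3 characters to the end (rotate left by 3).
Working it through for "kingdom": intermediate "dgikmno", final "kmnodgi".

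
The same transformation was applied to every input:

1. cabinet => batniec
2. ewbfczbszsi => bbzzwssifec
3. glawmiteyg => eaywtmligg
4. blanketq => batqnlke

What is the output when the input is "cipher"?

ecrpih

Rule — sort the characters into reverse alphabetical order, then move the last 2 characters to the front (rotate right by 2).
On "cipher": the first step gives "rpihec", and the second then gives "ecrpih".
(Check on "blanketq": → "tqnlkeba" → "batqnlke" ✓)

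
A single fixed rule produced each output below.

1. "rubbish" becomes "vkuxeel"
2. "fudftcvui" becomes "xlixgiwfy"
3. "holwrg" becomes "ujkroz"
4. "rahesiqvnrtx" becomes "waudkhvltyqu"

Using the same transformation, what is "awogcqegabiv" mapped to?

The pattern: shift every letter 3 places forward in the alphabet (wrapping around), then move the last 2 characters to the front (rotate right by 2).
Starting from "awogcqegabiv": after the first operation, "dzrjfthjdely"; after the second, "lydzrjfthjde".

lydzrjfthjde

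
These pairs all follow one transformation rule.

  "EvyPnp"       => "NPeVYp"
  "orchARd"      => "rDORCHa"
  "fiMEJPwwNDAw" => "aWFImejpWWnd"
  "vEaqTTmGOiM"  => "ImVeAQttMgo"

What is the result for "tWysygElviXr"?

xRTwYSYGeLVI

The transformation: flip the case of every letter, then move the last 2 characters to the front (rotate right by 2).
Applying both steps to "tWysygElviXr": "TwYSYGeLVIxR", then "xRTwYSYGeLVI".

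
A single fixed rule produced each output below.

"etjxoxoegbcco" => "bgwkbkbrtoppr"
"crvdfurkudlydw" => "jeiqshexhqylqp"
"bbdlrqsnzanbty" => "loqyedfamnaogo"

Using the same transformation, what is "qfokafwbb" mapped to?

osbxnsjod

The transformation: shift every letter 13 places forward in the alphabet (wrapping around) — i.e. ROT13, then swap the first and last characters.
"qfokafwbb" → "dsbxnsjoo" → "osbxnsjod".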